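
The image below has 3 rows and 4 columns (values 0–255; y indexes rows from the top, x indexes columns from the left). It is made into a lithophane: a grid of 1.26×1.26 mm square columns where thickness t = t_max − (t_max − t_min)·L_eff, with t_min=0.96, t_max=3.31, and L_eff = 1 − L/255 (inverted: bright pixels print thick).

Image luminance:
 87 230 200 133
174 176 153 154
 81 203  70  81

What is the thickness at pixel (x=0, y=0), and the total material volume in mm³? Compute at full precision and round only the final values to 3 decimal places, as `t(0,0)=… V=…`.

t(0,0)=1.762 V=43.776

span = t_max - t_min = 3.31 - 0.96 = 2.350
L(0,0) = 87, L_eff = 1 - 87/255 = 0.658824 (inverted)
t(0,0) = 3.31 - 2.350·0.658824 = 1.762
Σt over all 3·4 pixels = 70313/2550 ≈ 27.5737255
V = pitch²·Σt = 1.26²·70313/2550 = 43.776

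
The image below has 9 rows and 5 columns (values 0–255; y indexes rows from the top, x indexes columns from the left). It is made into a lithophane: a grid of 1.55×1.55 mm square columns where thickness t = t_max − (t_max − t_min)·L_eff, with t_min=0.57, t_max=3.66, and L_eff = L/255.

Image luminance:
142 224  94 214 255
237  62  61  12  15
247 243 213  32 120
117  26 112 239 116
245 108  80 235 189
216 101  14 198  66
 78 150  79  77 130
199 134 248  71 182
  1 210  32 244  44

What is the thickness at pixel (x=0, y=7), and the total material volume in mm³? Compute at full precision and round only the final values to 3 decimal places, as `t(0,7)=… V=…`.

t(0,7)=1.249 V=217.755

span = t_max - t_min = 3.66 - 0.57 = 3.090
L(0,7) = 199, L_eff = 199/255 = 0.780392
t(0,7) = 3.66 - 3.090·0.780392 = 1.249
Σt over all 9·5 pixels = 385207/4250 ≈ 90.6369412
V = pitch²·Σt = 1.55²·385207/4250 = 217.755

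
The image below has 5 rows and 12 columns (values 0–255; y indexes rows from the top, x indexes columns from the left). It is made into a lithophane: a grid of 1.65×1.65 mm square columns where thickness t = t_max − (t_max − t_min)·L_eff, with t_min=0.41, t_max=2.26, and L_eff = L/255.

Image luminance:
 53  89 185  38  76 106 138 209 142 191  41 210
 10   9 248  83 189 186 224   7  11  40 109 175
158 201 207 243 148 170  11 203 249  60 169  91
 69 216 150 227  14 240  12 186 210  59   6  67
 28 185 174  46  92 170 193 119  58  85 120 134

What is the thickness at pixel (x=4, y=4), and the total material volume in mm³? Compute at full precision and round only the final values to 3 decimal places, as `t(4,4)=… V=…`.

span = t_max - t_min = 2.26 - 0.41 = 1.850
L(4,4) = 92, L_eff = 92/255 = 0.360784
t(4,4) = 2.26 - 1.850·0.360784 = 1.593
Σt over all 5·12 pixels = 137539/1700 ≈ 80.9052941
V = pitch²·Σt = 1.65²·137539/1700 = 220.265

t(4,4)=1.593 V=220.265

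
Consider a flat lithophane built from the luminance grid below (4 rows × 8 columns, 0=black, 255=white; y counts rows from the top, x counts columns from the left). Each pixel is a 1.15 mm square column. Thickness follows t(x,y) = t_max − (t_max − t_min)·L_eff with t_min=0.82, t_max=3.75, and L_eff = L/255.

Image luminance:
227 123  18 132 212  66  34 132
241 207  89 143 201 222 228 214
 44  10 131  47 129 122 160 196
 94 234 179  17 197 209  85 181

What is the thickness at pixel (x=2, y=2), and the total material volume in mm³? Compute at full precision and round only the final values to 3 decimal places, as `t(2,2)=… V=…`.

t(2,2)=2.245 V=89.954

span = t_max - t_min = 3.75 - 0.82 = 2.930
L(2,2) = 131, L_eff = 131/255 = 0.513725
t(2,2) = 3.75 - 2.930·0.513725 = 2.245
Σt over all 4·8 pixels = 144539/2125 ≈ 68.0183529
V = pitch²·Σt = 1.15²·144539/2125 = 89.954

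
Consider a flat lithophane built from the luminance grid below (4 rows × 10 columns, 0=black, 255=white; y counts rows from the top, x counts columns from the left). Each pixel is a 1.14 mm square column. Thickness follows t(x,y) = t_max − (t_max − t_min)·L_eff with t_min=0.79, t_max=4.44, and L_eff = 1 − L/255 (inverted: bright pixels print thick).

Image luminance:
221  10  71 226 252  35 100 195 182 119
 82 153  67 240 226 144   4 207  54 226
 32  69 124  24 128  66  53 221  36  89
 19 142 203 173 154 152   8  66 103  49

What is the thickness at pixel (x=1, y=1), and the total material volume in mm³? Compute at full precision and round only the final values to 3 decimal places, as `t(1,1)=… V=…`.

t(1,1)=2.980 V=128.962

span = t_max - t_min = 4.44 - 0.79 = 3.650
L(1,1) = 153, L_eff = 1 - 153/255 = 0.400000 (inverted)
t(1,1) = 4.44 - 3.650·0.400000 = 2.980
Σt over all 4·10 pixels = 33739/340 ≈ 99.2323529
V = pitch²·Σt = 1.14²·33739/340 = 128.962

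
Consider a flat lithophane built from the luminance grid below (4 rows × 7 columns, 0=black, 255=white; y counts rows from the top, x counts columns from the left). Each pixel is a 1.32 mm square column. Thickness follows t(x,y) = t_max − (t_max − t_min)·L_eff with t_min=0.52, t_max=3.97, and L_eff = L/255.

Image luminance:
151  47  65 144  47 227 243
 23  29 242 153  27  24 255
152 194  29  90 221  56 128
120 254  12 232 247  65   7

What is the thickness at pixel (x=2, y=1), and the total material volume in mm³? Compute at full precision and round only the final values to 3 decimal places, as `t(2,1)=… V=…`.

t(2,1)=0.696 V=111.555

span = t_max - t_min = 3.97 - 0.52 = 3.450
L(2,1) = 242, L_eff = 242/255 = 0.949020
t(2,1) = 3.97 - 3.450·0.949020 = 0.696
Σt over all 4·7 pixels = 5442/85 ≈ 64.0235294
V = pitch²·Σt = 1.32²·5442/85 = 111.555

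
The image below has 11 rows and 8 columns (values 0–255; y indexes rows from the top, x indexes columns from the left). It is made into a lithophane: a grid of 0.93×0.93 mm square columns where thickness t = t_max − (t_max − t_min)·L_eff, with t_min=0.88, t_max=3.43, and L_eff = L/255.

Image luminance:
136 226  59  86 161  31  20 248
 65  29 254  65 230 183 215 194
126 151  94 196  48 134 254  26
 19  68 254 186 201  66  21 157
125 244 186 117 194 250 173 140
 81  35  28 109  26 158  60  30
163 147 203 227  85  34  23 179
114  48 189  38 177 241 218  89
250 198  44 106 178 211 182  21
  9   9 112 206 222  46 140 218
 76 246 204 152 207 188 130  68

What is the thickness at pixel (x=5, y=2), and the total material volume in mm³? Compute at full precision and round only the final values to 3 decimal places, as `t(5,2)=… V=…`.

t(5,2)=2.090 V=159.375

span = t_max - t_min = 3.43 - 0.88 = 2.550
L(5,2) = 134, L_eff = 134/255 = 0.525490
t(5,2) = 3.43 - 2.550·0.525490 = 2.090
Σt over all 11·8 pixels = 184.27
V = pitch²·Σt = 0.93²·184.27 = 159.375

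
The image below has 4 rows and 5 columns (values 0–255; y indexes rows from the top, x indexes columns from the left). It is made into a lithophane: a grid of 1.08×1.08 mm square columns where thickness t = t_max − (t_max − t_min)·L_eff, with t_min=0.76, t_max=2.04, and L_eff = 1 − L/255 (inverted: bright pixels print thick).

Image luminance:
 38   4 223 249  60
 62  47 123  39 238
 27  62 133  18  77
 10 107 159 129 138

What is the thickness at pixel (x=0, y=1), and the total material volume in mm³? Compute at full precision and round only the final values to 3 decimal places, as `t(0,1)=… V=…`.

span = t_max - t_min = 2.04 - 0.76 = 1.280
L(0,1) = 62, L_eff = 1 - 62/255 = 0.756863 (inverted)
t(0,1) = 2.04 - 1.280·0.756863 = 1.071
Σt over all 4·5 pixels = 159076/6375 ≈ 24.9530980
V = pitch²·Σt = 1.08²·159076/6375 = 29.105

t(0,1)=1.071 V=29.105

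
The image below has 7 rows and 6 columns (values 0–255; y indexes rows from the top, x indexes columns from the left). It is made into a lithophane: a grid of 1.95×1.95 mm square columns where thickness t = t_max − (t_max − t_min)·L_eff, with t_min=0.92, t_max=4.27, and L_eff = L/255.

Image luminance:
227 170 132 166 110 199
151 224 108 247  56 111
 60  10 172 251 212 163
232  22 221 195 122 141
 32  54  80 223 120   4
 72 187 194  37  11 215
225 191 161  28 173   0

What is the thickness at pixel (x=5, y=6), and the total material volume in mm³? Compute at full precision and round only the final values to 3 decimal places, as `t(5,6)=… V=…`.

t(5,6)=4.270 V=396.751

span = t_max - t_min = 4.27 - 0.92 = 3.350
L(5,6) = 0, L_eff = 0/255 = 0.000000
t(5,6) = 4.27 - 3.350·0.000000 = 4.270
Σt over all 7·6 pixels = 177377/1700 ≈ 104.3394118
V = pitch²·Σt = 1.95²·177377/1700 = 396.751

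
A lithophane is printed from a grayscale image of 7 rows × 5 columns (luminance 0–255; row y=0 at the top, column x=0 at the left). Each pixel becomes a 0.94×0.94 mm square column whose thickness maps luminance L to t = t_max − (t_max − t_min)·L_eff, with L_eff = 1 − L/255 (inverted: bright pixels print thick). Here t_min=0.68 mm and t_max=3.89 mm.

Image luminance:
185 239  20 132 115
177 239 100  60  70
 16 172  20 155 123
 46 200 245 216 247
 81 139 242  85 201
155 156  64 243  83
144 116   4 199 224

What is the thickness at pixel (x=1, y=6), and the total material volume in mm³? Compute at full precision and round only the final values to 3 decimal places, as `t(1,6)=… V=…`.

span = t_max - t_min = 3.89 - 0.68 = 3.210
L(1,6) = 116, L_eff = 1 - 116/255 = 0.545098 (inverted)
t(1,6) = 3.89 - 3.210·0.545098 = 2.140
Σt over all 7·5 pixels = 85.646
V = pitch²·Σt = 0.94²·85.646 = 75.677

t(1,6)=2.140 V=75.677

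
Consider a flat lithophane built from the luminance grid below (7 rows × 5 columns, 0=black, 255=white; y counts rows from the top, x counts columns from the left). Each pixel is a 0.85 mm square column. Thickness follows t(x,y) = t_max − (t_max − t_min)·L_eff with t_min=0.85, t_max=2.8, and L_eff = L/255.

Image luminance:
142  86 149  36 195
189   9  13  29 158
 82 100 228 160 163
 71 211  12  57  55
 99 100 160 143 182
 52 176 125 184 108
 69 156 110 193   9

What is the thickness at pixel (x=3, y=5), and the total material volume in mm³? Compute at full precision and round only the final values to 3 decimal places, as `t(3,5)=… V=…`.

t(3,5)=1.393 V=48.644

span = t_max - t_min = 2.8 - 0.85 = 1.950
L(3,5) = 184, L_eff = 184/255 = 0.721569
t(3,5) = 2.8 - 1.950·0.721569 = 1.393
Σt over all 7·5 pixels = 114457/1700 ≈ 67.3276471
V = pitch²·Σt = 0.85²·114457/1700 = 48.644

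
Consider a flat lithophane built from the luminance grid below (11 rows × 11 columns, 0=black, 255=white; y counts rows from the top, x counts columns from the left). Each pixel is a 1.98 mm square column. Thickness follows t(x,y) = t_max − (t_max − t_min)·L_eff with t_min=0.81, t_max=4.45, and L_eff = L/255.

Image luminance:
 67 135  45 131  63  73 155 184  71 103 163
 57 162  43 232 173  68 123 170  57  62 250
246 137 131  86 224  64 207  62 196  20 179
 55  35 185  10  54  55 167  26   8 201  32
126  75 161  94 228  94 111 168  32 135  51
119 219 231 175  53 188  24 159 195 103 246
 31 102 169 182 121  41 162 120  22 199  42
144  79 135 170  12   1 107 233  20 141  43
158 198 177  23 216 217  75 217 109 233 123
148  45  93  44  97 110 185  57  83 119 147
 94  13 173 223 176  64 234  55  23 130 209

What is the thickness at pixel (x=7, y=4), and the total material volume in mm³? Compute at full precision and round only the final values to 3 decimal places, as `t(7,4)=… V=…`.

t(7,4)=2.052 V=1299.605

span = t_max - t_min = 4.45 - 0.81 = 3.640
L(7,4) = 168, L_eff = 168/255 = 0.658824
t(7,4) = 4.45 - 3.640·0.658824 = 2.052
Σt over all 11·11 pixels = 8453203/25500 ≈ 331.4981569
V = pitch²·Σt = 1.98²·8453203/25500 = 1299.605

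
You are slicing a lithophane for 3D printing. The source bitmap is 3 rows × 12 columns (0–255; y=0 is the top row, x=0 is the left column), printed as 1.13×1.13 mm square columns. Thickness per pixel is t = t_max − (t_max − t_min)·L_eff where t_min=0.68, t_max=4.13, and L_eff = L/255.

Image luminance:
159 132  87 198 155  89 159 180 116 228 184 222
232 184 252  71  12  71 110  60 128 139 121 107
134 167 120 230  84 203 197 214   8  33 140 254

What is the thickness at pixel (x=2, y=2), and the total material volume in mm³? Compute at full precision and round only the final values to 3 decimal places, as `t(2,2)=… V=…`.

span = t_max - t_min = 4.13 - 0.68 = 3.450
L(2,2) = 120, L_eff = 120/255 = 0.470588
t(2,2) = 4.13 - 3.450·0.470588 = 2.506
Σt over all 3·12 pixels = 33404/425 ≈ 78.5976471
V = pitch²·Σt = 1.13²·33404/425 = 100.361

t(2,2)=2.506 V=100.361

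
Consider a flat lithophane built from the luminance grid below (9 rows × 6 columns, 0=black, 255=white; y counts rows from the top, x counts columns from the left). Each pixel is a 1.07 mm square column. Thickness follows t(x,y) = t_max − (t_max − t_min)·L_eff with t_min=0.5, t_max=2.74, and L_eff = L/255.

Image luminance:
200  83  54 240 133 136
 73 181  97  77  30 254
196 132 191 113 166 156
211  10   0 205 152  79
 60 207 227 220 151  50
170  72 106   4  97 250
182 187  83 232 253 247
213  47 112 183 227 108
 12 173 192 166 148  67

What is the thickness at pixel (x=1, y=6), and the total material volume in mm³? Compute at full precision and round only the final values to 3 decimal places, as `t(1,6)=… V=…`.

span = t_max - t_min = 2.74 - 0.5 = 2.240
L(1,6) = 187, L_eff = 187/255 = 0.733333
t(1,6) = 2.74 - 2.240·0.733333 = 1.097
Σt over all 9·6 pixels = 103361/1275 ≈ 81.0674510
V = pitch²·Σt = 1.07²·103361/1275 = 92.814

t(1,6)=1.097 V=92.814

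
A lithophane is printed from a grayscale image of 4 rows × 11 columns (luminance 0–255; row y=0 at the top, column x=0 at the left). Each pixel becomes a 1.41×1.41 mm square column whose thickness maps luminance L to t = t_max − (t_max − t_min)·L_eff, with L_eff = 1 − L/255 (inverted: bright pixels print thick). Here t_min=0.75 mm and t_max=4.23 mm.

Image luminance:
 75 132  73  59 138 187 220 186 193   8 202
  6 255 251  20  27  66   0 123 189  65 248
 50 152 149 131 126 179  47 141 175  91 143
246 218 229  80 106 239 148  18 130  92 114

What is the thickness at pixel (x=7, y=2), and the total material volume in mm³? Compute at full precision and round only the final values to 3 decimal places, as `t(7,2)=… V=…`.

t(7,2)=2.674 V=220.991

span = t_max - t_min = 4.23 - 0.75 = 3.480
L(7,2) = 141, L_eff = 1 - 141/255 = 0.447059 (inverted)
t(7,2) = 4.23 - 3.480·0.447059 = 2.674
Σt over all 4·11 pixels = 236208/2125 ≈ 111.1567059
V = pitch²·Σt = 1.41²·236208/2125 = 220.991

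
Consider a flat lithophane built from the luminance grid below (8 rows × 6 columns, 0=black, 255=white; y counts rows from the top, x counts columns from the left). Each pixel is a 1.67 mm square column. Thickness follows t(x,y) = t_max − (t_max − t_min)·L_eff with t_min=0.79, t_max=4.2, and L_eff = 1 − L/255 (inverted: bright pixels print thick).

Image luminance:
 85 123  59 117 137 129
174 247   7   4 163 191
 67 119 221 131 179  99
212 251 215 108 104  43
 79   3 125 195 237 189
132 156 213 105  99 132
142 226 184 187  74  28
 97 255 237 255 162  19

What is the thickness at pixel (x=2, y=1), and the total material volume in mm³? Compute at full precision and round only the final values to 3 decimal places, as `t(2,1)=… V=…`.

span = t_max - t_min = 4.2 - 0.79 = 3.410
L(2,1) = 7, L_eff = 1 - 7/255 = 0.972549 (inverted)
t(2,1) = 4.2 - 3.410·0.972549 = 0.884
Σt over all 8·6 pixels = 814279/6375 ≈ 127.7300392
V = pitch²·Σt = 1.67²·814279/6375 = 356.226

t(2,1)=0.884 V=356.226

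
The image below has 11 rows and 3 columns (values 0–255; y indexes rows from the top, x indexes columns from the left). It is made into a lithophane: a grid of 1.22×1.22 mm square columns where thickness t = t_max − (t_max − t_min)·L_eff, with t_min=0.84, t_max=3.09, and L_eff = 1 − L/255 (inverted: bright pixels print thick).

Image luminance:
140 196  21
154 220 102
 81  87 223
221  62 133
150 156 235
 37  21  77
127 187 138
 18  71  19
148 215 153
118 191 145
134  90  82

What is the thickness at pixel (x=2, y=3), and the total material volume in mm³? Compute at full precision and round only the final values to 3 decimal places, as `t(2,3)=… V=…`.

t(2,3)=2.014 V=95.786

span = t_max - t_min = 3.09 - 0.84 = 2.250
L(2,3) = 133, L_eff = 1 - 133/255 = 0.478431 (inverted)
t(2,3) = 3.09 - 2.250·0.478431 = 2.014
Σt over all 11·3 pixels = 27351/425 ≈ 64.3552941
V = pitch²·Σt = 1.22²·27351/425 = 95.786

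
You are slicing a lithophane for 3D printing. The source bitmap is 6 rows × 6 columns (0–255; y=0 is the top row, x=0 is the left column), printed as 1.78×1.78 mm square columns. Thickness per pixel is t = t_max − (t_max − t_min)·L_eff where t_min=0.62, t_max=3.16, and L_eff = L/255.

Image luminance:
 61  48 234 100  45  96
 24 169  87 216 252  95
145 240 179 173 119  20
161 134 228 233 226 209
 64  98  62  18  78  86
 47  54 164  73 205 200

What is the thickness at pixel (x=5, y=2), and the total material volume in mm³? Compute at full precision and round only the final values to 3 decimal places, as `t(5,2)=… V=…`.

span = t_max - t_min = 3.16 - 0.62 = 2.540
L(5,2) = 20, L_eff = 20/255 = 0.078431
t(5,2) = 3.16 - 2.540·0.078431 = 2.961
Σt over all 6·6 pixels = 860779/12750 ≈ 67.5120784
V = pitch²·Σt = 1.78²·860779/12750 = 213.905

t(5,2)=2.961 V=213.905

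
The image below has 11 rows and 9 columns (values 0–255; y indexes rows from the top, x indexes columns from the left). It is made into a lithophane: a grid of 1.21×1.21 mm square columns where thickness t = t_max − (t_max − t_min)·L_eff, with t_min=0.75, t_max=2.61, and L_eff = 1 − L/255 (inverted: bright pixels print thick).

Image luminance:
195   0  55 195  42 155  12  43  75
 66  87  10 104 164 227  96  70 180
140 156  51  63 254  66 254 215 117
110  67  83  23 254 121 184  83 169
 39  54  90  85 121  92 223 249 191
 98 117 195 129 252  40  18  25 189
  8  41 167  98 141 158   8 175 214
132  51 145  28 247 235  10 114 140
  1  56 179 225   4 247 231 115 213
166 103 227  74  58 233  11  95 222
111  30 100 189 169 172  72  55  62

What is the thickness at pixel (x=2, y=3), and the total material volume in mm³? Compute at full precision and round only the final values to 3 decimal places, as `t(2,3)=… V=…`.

span = t_max - t_min = 2.61 - 0.75 = 1.860
L(2,3) = 83, L_eff = 1 - 83/255 = 0.674510 (inverted)
t(2,3) = 2.61 - 1.860·0.674510 = 1.355
Σt over all 11·9 pixels = 54819/340 ≈ 161.2323529
V = pitch²·Σt = 1.21²·54819/340 = 236.060

t(2,3)=1.355 V=236.060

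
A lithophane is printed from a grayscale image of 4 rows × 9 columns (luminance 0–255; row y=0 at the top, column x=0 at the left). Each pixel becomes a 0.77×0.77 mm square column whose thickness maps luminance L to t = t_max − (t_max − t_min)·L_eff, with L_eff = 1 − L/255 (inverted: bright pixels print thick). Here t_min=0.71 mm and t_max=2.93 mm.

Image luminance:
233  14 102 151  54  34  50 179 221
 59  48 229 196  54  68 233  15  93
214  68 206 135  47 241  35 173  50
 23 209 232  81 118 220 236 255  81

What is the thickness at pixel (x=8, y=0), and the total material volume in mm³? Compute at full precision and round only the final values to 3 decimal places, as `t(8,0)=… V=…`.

span = t_max - t_min = 2.93 - 0.71 = 2.220
L(8,0) = 221, L_eff = 1 - 221/255 = 0.133333 (inverted)
t(8,0) = 2.93 - 2.220·0.133333 = 2.634
Σt over all 4·9 pixels = 280939/4250 ≈ 66.1032941
V = pitch²·Σt = 0.77²·280939/4250 = 39.193

t(8,0)=2.634 V=39.193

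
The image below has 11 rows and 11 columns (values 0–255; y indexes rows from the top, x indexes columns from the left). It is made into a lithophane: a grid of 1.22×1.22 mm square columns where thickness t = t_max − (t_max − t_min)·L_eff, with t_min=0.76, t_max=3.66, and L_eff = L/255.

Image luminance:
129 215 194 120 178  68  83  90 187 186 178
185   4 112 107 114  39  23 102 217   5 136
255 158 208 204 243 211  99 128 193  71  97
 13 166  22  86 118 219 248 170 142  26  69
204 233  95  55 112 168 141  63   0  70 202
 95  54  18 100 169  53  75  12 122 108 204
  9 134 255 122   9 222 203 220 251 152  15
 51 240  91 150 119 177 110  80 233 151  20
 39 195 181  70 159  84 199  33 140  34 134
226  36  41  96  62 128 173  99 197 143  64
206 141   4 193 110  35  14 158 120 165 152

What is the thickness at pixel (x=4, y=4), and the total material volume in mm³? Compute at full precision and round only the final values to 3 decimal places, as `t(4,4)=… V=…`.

t(4,4)=2.386 V=404.978

span = t_max - t_min = 3.66 - 0.76 = 2.900
L(4,4) = 112, L_eff = 112/255 = 0.439216
t(4,4) = 3.66 - 2.900·0.439216 = 2.386
Σt over all 11·11 pixels = 693829/2550 ≈ 272.0898039
V = pitch²·Σt = 1.22²·693829/2550 = 404.978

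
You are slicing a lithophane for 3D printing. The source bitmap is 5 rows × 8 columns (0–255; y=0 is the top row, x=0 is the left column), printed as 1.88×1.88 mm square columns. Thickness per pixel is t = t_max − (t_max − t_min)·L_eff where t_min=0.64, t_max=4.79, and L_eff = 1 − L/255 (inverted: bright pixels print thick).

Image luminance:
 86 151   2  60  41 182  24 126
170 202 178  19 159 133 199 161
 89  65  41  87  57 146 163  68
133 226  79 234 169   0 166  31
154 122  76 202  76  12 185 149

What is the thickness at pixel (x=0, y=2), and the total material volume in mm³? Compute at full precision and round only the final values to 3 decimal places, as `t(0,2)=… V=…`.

span = t_max - t_min = 4.79 - 0.64 = 4.150
L(0,2) = 89, L_eff = 1 - 89/255 = 0.650980 (inverted)
t(0,2) = 4.79 - 4.150·0.650980 = 2.088
Σt over all 5·8 pixels = 171423/1700 ≈ 100.8370588
V = pitch²·Σt = 1.88²·171423/1700 = 356.399

t(0,2)=2.088 V=356.399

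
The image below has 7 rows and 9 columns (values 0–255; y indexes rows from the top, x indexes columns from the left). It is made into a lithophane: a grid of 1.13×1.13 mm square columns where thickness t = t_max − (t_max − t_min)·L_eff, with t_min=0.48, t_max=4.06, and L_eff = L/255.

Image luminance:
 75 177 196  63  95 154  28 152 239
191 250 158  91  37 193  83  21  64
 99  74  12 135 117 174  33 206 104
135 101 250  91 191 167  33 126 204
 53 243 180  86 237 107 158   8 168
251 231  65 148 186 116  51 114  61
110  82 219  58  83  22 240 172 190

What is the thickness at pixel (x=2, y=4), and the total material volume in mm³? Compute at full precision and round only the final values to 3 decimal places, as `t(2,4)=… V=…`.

span = t_max - t_min = 4.06 - 0.48 = 3.580
L(2,4) = 180, L_eff = 180/255 = 0.705882
t(2,4) = 4.06 - 3.580·0.705882 = 1.533
Σt over all 7·9 pixels = 1800913/12750 ≈ 141.2480784
V = pitch²·Σt = 1.13²·1800913/12750 = 180.360

t(2,4)=1.533 V=180.360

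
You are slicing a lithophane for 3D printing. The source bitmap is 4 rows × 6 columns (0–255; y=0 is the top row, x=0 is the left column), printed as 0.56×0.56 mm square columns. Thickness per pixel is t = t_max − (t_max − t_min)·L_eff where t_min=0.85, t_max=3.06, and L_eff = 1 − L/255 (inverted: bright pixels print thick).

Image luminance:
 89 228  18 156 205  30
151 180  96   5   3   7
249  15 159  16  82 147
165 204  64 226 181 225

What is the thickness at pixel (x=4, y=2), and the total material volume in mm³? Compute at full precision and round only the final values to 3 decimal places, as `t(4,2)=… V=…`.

span = t_max - t_min = 3.06 - 0.85 = 2.210
L(4,2) = 82, L_eff = 1 - 82/255 = 0.678431 (inverted)
t(4,2) = 3.06 - 2.210·0.678431 = 1.561
Σt over all 4·6 pixels = 45.542
V = pitch²·Σt = 0.56²·45.542 = 14.282

t(4,2)=1.561 V=14.282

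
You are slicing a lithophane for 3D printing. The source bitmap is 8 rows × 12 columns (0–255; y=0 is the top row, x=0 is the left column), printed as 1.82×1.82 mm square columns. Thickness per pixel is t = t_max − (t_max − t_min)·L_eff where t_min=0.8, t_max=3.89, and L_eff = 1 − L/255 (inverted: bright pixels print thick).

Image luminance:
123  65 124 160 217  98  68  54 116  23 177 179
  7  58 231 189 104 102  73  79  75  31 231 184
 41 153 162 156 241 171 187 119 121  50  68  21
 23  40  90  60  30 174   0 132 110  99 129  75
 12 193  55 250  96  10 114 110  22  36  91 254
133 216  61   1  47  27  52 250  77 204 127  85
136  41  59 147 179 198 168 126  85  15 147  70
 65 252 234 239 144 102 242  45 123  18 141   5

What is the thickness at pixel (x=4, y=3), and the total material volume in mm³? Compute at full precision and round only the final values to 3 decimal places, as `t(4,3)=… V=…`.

span = t_max - t_min = 3.89 - 0.8 = 3.090
L(4,3) = 30, L_eff = 1 - 30/255 = 0.882353 (inverted)
t(4,3) = 3.89 - 3.090·0.882353 = 1.164
Σt over all 8·12 pixels = 439343/2125 ≈ 206.7496471
V = pitch²·Σt = 1.82²·439343/2125 = 684.838

t(4,3)=1.164 V=684.838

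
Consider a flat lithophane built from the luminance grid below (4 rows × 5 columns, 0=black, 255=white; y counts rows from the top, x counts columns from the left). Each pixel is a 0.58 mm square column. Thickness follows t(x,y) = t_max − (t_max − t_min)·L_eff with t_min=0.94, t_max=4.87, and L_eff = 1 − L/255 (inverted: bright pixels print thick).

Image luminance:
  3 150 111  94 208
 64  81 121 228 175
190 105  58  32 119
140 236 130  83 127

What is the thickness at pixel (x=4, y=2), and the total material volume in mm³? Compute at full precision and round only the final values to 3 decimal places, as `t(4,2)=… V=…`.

t(4,2)=2.774 V=19.052

span = t_max - t_min = 4.87 - 0.94 = 3.930
L(4,2) = 119, L_eff = 1 - 119/255 = 0.533333 (inverted)
t(4,2) = 4.87 - 3.930·0.533333 = 2.774
Σt over all 4·5 pixels = 96281/1700 ≈ 56.6358824
V = pitch²·Σt = 0.58²·96281/1700 = 19.052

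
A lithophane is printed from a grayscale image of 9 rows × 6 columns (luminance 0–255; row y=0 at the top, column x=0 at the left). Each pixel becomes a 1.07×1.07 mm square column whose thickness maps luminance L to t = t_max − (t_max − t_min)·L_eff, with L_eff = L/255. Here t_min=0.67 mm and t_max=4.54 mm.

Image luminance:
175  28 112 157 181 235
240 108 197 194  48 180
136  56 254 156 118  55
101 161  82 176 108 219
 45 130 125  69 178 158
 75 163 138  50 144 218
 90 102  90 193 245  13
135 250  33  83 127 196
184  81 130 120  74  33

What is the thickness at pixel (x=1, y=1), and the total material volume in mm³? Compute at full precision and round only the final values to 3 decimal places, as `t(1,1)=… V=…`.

span = t_max - t_min = 4.54 - 0.67 = 3.870
L(1,1) = 108, L_eff = 108/255 = 0.423529
t(1,1) = 4.54 - 3.870·0.423529 = 2.901
Σt over all 9·6 pixels = 1161639/8500 ≈ 136.6634118
V = pitch²·Σt = 1.07²·1161639/8500 = 156.466

t(1,1)=2.901 V=156.466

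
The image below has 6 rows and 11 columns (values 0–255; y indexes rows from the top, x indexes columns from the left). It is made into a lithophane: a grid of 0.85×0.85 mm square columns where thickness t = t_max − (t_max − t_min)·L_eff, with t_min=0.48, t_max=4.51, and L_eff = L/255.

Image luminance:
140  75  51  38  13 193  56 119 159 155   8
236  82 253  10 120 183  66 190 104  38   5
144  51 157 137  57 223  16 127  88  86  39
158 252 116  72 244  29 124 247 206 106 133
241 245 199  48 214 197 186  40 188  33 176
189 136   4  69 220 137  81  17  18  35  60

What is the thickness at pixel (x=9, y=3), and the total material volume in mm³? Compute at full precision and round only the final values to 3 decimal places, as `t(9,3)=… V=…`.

t(9,3)=2.835 V=125.551

span = t_max - t_min = 4.51 - 0.48 = 4.030
L(9,3) = 106, L_eff = 106/255 = 0.415686
t(9,3) = 4.51 - 4.030·0.415686 = 2.835
Σt over all 6·11 pixels = 1477071/8500 ≈ 173.7730588
V = pitch²·Σt = 0.85²·1477071/8500 = 125.551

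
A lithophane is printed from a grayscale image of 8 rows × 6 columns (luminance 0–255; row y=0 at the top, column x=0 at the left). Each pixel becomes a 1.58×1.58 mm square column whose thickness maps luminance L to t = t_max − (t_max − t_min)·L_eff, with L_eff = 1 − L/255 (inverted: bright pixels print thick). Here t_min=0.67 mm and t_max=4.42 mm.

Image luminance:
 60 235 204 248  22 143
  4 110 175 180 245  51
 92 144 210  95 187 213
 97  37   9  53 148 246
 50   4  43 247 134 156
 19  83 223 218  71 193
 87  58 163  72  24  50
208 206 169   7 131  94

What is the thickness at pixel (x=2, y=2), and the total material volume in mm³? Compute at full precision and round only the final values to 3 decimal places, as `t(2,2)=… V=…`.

span = t_max - t_min = 4.42 - 0.67 = 3.750
L(2,2) = 210, L_eff = 1 - 210/255 = 0.176471 (inverted)
t(2,2) = 4.42 - 3.750·0.176471 = 3.758
Σt over all 8·6 pixels = 101311/850 ≈ 119.1894118
V = pitch²·Σt = 1.58²·101311/850 = 297.544

t(2,2)=3.758 V=297.544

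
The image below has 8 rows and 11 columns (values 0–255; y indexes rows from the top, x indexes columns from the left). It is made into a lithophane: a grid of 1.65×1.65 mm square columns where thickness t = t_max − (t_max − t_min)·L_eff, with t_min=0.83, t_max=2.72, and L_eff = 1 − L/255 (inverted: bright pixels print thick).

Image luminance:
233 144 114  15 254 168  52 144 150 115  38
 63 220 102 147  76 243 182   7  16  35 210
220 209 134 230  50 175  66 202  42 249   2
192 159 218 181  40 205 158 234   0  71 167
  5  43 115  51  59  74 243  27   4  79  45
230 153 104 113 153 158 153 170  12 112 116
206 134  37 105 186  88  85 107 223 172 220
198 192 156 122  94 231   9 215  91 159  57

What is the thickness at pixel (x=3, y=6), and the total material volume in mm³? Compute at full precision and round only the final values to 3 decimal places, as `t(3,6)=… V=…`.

span = t_max - t_min = 2.72 - 0.83 = 1.890
L(3,6) = 105, L_eff = 1 - 105/255 = 0.588235 (inverted)
t(3,6) = 2.72 - 1.890·0.588235 = 1.608
Σt over all 8·11 pixels = 664417/4250 ≈ 156.3334118
V = pitch²·Σt = 1.65²·664417/4250 = 425.618

t(3,6)=1.608 V=425.618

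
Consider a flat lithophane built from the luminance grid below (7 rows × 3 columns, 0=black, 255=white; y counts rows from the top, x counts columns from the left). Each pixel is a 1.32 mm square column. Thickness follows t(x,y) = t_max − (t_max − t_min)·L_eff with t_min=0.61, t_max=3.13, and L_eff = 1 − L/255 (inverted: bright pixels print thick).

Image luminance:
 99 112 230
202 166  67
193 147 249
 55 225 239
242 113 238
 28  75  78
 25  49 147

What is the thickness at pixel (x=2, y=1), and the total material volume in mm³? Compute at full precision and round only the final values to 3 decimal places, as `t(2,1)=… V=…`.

span = t_max - t_min = 3.13 - 0.61 = 2.520
L(2,1) = 67, L_eff = 1 - 67/255 = 0.737255 (inverted)
t(2,1) = 3.13 - 2.520·0.737255 = 1.272
Σt over all 7·3 pixels = 359121/8500 ≈ 42.2495294
V = pitch²·Σt = 1.32²·359121/8500 = 73.616

t(2,1)=1.272 V=73.616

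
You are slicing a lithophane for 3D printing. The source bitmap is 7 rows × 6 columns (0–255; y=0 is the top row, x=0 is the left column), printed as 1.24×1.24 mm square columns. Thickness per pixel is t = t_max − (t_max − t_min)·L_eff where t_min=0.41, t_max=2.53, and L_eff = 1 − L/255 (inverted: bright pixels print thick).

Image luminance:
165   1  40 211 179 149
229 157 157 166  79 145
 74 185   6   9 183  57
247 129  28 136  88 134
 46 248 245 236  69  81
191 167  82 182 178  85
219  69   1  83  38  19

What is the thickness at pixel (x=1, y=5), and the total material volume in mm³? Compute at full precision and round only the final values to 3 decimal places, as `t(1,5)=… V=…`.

span = t_max - t_min = 2.53 - 0.41 = 2.120
L(1,5) = 167, L_eff = 1 - 167/255 = 0.345098 (inverted)
t(1,5) = 2.53 - 2.120·0.345098 = 1.798
Σt over all 7·6 pixels = 256671/4250 ≈ 60.3931765
V = pitch²·Σt = 1.24²·256671/4250 = 92.861

t(1,5)=1.798 V=92.861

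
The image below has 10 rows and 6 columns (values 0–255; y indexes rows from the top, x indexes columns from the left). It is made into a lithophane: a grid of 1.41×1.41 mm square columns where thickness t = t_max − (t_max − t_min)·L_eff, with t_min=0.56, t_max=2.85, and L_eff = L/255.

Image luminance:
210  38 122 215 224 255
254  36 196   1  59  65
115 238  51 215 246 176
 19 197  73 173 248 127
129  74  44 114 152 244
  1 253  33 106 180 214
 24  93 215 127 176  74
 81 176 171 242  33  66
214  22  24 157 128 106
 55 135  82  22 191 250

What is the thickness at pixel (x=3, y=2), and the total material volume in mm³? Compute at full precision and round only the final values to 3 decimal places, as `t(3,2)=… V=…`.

span = t_max - t_min = 2.85 - 0.56 = 2.290
L(3,2) = 215, L_eff = 215/255 = 0.843137
t(3,2) = 2.85 - 2.290·0.843137 = 0.919
Σt over all 10·6 pixels = 2537431/25500 ≈ 99.5070980
V = pitch²·Σt = 1.41²·2537431/25500 = 197.830

t(3,2)=0.919 V=197.830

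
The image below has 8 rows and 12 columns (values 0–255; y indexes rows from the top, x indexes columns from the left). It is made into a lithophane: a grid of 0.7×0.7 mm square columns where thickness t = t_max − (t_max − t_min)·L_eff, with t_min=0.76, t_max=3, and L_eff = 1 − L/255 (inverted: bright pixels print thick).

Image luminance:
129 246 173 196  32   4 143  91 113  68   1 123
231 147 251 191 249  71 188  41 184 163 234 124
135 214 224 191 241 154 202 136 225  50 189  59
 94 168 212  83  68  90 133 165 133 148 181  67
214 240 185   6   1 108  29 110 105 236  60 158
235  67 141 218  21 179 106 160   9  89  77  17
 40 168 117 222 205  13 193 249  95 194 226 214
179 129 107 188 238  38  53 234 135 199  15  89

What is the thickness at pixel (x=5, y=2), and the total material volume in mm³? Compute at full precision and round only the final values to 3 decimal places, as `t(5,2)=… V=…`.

t(5,2)=2.113 V=92.851

span = t_max - t_min = 3 - 0.76 = 2.240
L(5,2) = 154, L_eff = 1 - 154/255 = 0.396078 (inverted)
t(5,2) = 3 - 2.240·0.396078 = 2.113
Σt over all 8·12 pixels = 402672/2125 ≈ 189.4927059
V = pitch²·Σt = 0.7²·402672/2125 = 92.851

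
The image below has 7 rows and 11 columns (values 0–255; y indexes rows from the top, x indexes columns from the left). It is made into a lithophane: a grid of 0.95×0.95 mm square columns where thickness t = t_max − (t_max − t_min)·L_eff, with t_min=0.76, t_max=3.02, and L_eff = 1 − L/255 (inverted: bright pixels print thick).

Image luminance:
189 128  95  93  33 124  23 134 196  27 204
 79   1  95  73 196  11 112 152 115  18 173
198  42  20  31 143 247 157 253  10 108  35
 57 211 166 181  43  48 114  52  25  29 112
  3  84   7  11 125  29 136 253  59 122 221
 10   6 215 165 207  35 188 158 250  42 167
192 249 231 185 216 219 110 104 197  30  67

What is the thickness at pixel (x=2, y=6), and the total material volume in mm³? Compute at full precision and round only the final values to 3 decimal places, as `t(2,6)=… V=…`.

t(2,6)=2.807 V=123.570

span = t_max - t_min = 3.02 - 0.76 = 2.260
L(2,6) = 231, L_eff = 1 - 231/255 = 0.094118 (inverted)
t(2,6) = 3.02 - 2.260·0.094118 = 2.807
Σt over all 7·11 pixels = 872864/6375 ≈ 136.9198431
V = pitch²·Σt = 0.95²·872864/6375 = 123.570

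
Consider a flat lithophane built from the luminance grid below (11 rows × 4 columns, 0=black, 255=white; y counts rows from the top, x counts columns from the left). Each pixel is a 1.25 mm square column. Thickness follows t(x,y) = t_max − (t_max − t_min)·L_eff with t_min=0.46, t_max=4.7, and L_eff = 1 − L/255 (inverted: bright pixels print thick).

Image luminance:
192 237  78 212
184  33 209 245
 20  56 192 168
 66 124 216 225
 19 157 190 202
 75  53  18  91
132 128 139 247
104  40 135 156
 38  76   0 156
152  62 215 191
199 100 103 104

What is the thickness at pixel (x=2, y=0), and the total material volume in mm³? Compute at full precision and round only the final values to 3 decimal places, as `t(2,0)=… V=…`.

span = t_max - t_min = 4.7 - 0.46 = 4.240
L(2,0) = 78, L_eff = 1 - 78/255 = 0.694118 (inverted)
t(2,0) = 4.7 - 4.240·0.694118 = 1.757
Σt over all 11·4 pixels = 245788/2125 ≈ 115.6649412
V = pitch²·Σt = 1.25²·245788/2125 = 180.726

t(2,0)=1.757 V=180.726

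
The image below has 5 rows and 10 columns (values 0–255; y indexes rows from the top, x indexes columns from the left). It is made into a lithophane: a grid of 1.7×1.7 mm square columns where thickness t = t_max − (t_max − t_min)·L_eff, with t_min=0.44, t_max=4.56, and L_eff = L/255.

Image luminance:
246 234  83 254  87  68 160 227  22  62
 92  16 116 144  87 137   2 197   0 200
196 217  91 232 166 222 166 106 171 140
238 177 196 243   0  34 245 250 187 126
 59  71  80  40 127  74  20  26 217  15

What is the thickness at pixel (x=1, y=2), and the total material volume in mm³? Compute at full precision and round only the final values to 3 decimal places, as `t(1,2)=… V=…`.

t(1,2)=1.054 V=352.332

span = t_max - t_min = 4.56 - 0.44 = 4.120
L(1,2) = 217, L_eff = 217/255 = 0.850980
t(1,2) = 4.56 - 4.120·0.850980 = 1.054
Σt over all 5·10 pixels = 777202/6375 ≈ 121.9140392
V = pitch²·Σt = 1.7²·777202/6375 = 352.332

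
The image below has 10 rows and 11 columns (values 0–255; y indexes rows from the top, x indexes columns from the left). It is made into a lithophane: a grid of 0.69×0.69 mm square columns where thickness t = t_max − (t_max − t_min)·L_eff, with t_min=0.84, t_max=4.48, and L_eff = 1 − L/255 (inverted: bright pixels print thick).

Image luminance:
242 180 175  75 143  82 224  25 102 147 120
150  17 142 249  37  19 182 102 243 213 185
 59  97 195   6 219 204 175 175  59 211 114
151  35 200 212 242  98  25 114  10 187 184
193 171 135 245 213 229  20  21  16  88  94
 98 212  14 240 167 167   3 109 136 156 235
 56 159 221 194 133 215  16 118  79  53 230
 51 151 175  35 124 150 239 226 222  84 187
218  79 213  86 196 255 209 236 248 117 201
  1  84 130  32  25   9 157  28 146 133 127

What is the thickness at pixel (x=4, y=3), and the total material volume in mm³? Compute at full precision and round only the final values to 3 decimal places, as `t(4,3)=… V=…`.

span = t_max - t_min = 4.48 - 0.84 = 3.640
L(4,3) = 242, L_eff = 1 - 242/255 = 0.050980 (inverted)
t(4,3) = 4.48 - 3.640·0.050980 = 4.294
Σt over all 10·11 pixels = 652442/2125 ≈ 307.0315294
V = pitch²·Σt = 0.69²·652442/2125 = 146.178

t(4,3)=4.294 V=146.178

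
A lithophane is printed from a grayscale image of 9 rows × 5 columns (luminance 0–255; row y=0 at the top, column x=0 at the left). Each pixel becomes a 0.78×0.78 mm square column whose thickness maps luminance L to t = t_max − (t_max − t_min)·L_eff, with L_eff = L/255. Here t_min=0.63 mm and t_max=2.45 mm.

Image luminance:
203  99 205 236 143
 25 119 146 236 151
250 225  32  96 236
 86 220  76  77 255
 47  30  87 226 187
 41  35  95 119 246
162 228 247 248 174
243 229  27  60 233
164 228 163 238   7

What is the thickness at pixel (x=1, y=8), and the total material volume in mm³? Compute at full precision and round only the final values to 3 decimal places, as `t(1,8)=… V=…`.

t(1,8)=0.823 V=37.201

span = t_max - t_min = 2.45 - 0.63 = 1.820
L(1,8) = 228, L_eff = 228/255 = 0.894118
t(1,8) = 2.45 - 1.820·0.894118 = 0.823
Σt over all 9·5 pixels = 311843/5100 ≈ 61.1456863
V = pitch²·Σt = 0.78²·311843/5100 = 37.201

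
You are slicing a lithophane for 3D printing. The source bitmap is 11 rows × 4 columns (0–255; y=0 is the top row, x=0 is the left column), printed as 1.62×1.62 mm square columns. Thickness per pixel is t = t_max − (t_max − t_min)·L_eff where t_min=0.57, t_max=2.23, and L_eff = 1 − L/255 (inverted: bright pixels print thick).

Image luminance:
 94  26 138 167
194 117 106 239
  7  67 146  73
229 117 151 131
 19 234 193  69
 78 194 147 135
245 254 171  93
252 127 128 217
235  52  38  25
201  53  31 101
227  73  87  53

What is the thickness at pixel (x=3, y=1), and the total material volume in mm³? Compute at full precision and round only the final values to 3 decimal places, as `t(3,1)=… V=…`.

span = t_max - t_min = 2.23 - 0.57 = 1.660
L(3,1) = 239, L_eff = 1 - 239/255 = 0.062745 (inverted)
t(3,1) = 2.23 - 1.660·0.062745 = 2.126
Σt over all 11·4 pixels = 397846/6375 ≈ 62.4072157
V = pitch²·Σt = 1.62²·397846/6375 = 163.781

t(3,1)=2.126 V=163.781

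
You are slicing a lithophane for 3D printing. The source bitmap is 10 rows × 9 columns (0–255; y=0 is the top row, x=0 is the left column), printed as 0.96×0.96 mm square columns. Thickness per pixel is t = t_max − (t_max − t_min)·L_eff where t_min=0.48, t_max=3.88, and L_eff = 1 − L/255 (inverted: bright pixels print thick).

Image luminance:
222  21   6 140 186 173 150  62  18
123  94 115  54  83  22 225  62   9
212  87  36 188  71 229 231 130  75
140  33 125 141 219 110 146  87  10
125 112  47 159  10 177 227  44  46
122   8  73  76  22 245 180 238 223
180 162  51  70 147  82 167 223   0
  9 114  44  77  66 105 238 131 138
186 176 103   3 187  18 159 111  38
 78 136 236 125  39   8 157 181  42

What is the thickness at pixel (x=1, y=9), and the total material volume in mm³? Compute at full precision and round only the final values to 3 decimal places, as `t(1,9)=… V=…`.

t(1,9)=2.293 V=164.610

span = t_max - t_min = 3.88 - 0.48 = 3.400
L(1,9) = 136, L_eff = 1 - 136/255 = 0.466667 (inverted)
t(1,9) = 3.88 - 3.400·0.466667 = 2.293
Σt over all 10·9 pixels = 13396/75 ≈ 178.6133333
V = pitch²·Σt = 0.96²·13396/75 = 164.610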